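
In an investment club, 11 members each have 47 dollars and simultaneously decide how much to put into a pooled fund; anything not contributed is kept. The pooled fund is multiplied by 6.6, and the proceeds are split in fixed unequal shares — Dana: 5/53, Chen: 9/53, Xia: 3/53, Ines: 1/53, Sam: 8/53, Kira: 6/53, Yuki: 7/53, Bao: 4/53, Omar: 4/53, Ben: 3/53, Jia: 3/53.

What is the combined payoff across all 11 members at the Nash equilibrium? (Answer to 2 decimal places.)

780.20 dollars

For player j, contributing a unit is worthwhile iff 6.6 × (j's share) ≥ 1, i.e. iff j's share is at least 0.1515.
The only share above 0.1515 is Chen's 9/53, contributing 47; the remaining 10 contribute 0. Total contributed: 47.
The pooled fund pays out 6.6 × 47 = 310.20 in total (split across the unequal shares, but the aggregate is all that matters for the group sum).
The 10 free-riders keep 47 each, adding 470. Group total = 470 + 310.20 = 780.20.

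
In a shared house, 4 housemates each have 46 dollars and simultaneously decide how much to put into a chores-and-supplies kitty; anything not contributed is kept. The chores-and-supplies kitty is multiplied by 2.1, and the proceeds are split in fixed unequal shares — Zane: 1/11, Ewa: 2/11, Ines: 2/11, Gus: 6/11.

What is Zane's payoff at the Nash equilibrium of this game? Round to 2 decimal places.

54.78 dollars

Player j's private return per contributed unit is 2.1 × (j's share). Contributing is weakly dominant for j when that share is at least 1/2.1 = 0.4762, and contributing 0 is dominant otherwise.
Only Gus (6/11) clears that bar, contributing 46; the remaining 3 contribute 0. Total contributed: 46.
Zane keeps 46 and receives 2.1 × 46 × 1/11 = 8.78 from the chores-and-supplies kitty, for a payoff of 54.78.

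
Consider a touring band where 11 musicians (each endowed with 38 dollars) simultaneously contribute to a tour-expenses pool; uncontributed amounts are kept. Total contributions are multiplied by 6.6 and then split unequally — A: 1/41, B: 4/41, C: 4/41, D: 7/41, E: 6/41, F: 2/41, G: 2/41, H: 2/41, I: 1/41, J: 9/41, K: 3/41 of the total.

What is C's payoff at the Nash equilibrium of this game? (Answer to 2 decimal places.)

86.94 dollars

A player with share s gets back 6.6·s per unit contributed, so full contribution is dominant for anyone with s > 1/6.6 = 0.1515 and zero contribution is dominant for anyone below.
D and J clear that bar, contributing 38 each; the remaining 9 contribute 0. Total contributed: 76.
C keeps 38 and receives 6.6 × 76 × 4/41 = 48.94 from the tour-expenses pool, for a payoff of 86.94.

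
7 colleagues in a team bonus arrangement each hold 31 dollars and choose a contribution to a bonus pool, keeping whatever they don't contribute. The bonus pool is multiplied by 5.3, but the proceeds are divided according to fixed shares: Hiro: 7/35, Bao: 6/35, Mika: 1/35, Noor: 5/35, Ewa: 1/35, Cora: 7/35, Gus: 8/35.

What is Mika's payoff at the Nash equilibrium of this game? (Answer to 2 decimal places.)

45.08 dollars

For player j, contributing a unit is worthwhile iff 5.3 × (j's share) ≥ 1, i.e. iff j's share is at least 0.1887.
Hiro, Cora and Gus are above the threshold, contributing 31 each; the remaining 4 contribute 0. Total contributed: 93.
Mika keeps 31 and receives 5.3 × 93 × 1/35 = 14.08 from the bonus pool, for a payoff of 45.08.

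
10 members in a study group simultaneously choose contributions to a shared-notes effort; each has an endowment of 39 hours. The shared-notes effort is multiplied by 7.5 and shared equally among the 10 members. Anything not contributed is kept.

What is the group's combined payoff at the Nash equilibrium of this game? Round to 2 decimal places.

Each contributed unit returns 7.5/10 = 0.7500 to its contributor — below 1 — so contributing 0 is dominant for every player. At the Nash equilibrium everyone keeps their 39, and the group total is 10 × 39 = 390.

390.00 hours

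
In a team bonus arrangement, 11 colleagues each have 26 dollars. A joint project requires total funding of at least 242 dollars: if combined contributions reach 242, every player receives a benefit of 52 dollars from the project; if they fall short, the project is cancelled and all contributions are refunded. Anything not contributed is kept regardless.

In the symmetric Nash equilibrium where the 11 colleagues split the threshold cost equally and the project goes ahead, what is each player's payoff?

56 dollars

Equal share of the threshold: 242/11 = 22.
At this profile no one gains by cutting their contribution: any cut drops the total below 242, the project is cancelled, contributions are refunded, and the deviator ends with 26, which is less than 26 − 22 + 52 = 56. Contributing more than 22 just wastes the excess. So contributing exactly 22 is a best response.
Each player's payoff: 26 − 22 + 52 = 56.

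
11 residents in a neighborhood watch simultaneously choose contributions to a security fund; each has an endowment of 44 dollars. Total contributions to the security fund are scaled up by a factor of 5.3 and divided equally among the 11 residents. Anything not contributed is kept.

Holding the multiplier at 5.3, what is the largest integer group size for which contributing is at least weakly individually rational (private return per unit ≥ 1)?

Private return per unit is 5.3/(group size), which is ≥ 1 whenever the group size is ≤ 5.3.
The largest such integer is 5.

5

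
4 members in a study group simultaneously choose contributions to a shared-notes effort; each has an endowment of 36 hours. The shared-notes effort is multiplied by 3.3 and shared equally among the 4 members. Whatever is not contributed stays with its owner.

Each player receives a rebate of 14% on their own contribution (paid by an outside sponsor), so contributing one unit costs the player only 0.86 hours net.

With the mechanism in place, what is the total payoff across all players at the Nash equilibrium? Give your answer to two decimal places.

144.00 hours

Even with the mechanism, each unit contributed returns only (3.3/4) / 0.86 = 0.9593 per unit of net cost, so contributing nothing is still dominant.
Everyone keeps their endowment and the group total is 4 × 36 = 144.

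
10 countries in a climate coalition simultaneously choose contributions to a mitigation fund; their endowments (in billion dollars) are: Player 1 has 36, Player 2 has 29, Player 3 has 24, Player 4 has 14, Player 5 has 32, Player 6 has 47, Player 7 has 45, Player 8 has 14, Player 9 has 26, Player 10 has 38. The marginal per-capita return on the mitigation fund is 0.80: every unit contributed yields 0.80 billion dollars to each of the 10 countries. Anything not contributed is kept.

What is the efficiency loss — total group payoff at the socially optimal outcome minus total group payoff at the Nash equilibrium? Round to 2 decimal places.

The private return per contributed unit is 0.80 < 1 for everyone, so the Nash equilibrium is zero contribution and the group total is Σ E_j = 36 + 29 + 24 + 14 + 32 + 47 + 45 + 14 + 26 + 38 = 305.
Each contributed unit returns 8.000 to the group, so the social optimum is full contribution by everyone: group total = 8.000 × 305 = 2440.00.
Efficiency loss = (8.000 − 1) × 305 = 2135.00.

2135.00 billion dollars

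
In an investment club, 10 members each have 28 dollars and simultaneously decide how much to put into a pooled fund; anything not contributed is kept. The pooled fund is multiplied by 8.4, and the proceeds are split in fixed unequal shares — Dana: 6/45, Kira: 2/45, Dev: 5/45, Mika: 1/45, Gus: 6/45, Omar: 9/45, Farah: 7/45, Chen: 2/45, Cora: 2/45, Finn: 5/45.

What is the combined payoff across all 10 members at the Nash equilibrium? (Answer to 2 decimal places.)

Player j's private return per contributed unit is 8.4 × (j's share). Contributing is weakly dominant for j when that share is at least 1/8.4 = 0.1190, and contributing 0 is dominant otherwise.
Dana, Gus, Omar and Farah clear that bar, contributing 28 each; the remaining 6 contribute 0. Total contributed: 112.
The pooled fund pays out 8.4 × 112 = 940.80 in total (split across the unequal shares, but the aggregate is all that matters for the group sum).
The 6 free-riders keep 28 each, adding 168. Group total = 168 + 940.80 = 1108.80.

1108.80 dollars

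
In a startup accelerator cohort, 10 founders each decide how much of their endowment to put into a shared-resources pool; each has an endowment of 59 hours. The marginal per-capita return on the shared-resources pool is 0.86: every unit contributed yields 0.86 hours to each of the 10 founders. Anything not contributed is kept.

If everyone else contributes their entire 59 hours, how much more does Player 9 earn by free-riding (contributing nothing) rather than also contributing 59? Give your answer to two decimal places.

8.26 hours

Switching from a contribution of 59 to 0 lets Player 9 keep an extra 59 hours, but lowers the shared-resources pool by 59, which costs Player 9 their own share of that drop: 0.86 × 59 = 50.74.
Net gain = 59 − 50.74 = 8.26. The private return per contributed unit (0.86) is below 1, so free-riding is indeed the best response regardless of what the others do.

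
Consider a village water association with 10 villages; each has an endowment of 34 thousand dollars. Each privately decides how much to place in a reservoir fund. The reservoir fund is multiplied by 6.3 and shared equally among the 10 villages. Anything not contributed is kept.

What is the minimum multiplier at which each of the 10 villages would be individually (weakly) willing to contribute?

A contributed unit returns (multiplier)/10 to its contributor.
This reaches 1 exactly when the multiplier is 10.

10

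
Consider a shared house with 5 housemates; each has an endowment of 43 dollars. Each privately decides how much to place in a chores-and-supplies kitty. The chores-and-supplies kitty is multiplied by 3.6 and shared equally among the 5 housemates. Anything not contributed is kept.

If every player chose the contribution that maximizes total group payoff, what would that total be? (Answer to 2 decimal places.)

Each contributed unit returns 3.600 to the group as a whole (0.7200 to each of 5 players), which exceeds 1, so the social optimum is full contribution: group total = 3.600 × 215 = 774.00.

774.00 dollars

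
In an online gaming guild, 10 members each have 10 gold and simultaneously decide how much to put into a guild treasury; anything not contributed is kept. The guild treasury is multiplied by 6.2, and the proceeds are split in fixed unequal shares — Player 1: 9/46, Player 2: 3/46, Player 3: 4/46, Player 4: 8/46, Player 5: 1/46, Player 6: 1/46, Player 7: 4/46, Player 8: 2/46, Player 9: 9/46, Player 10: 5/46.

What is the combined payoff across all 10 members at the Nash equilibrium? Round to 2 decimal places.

A player with share s gets back 6.2·s per unit contributed, so full contribution is dominant for anyone with s > 1/6.2 = 0.1613 and zero contribution is dominant for anyone below.
Player 1, Player 4 and Player 9 are above the threshold, contributing 10 each; the remaining 7 contribute 0. Total contributed: 30.
The guild treasury pays out 6.2 × 30 = 186.00 in total (split across the unequal shares, but the aggregate is all that matters for the group sum).
The 7 free-riders keep 10 each, adding 70. Group total = 70 + 186.00 = 256.00.

256.00 gold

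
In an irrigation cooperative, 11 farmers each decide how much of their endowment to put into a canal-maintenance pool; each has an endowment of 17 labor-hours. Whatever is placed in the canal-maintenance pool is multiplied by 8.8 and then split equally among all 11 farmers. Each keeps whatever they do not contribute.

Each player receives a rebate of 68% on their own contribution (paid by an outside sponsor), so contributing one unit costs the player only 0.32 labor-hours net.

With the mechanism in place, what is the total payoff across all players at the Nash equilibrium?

1772.76 labor-hours

The effective private return per unit is now (8.8/11) / 0.32 = 2.5000 > 1, so every player's dominant strategy flips to full contribution.
So the Nash equilibrium is full contribution by all 11; the group earns 11 × (17 × 0.68 + 8.8 × 17) = 1772.76.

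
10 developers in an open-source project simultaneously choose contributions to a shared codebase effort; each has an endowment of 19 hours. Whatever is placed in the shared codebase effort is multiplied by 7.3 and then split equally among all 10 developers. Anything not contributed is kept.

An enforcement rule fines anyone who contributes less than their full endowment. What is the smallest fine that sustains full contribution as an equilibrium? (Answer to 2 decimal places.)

Given the others contribute fully, the best deviation is to contribute 0 (any partial contribution still incurs the fine and gives up units whose private return 0.7300 is below 1).
Deviating from 19 to 0 saves 19 hours but forfeits the deviator's share of the drop in the shared codebase effort: 7.3/10 × 19 = 13.87.
So the deviation gain is 19 − 13.87 = 5.13, and the fine must be at least 5.13 hours to wipe it out.

5.13 hours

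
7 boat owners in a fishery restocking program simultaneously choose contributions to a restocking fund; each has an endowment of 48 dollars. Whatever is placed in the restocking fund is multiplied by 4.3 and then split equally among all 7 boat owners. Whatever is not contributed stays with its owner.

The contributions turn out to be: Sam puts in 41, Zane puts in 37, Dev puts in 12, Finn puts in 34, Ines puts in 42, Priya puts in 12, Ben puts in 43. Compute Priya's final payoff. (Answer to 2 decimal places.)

171.76 dollars

Total contributed: 41 + 37 + 12 + 34 + 42 + 12 + 43 = 221.
Each receives 4.3 × 221 / 7 = 135.76 from the restocking fund.
Priya keeps 48 − 12 = 36, so Priya's payoff is 36 + 135.76 = 171.76.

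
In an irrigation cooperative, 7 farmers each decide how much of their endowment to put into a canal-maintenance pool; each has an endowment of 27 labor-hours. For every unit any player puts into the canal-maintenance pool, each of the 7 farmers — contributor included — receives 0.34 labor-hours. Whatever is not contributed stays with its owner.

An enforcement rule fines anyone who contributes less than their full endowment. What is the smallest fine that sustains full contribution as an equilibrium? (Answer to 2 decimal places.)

17.82 labor-hours

Given the others contribute fully, the best deviation is to contribute 0 (any partial contribution still incurs the fine and gives up units whose private return 0.34 is below 1).
Deviating from 27 to 0 saves 27 labor-hours but forfeits the deviator's share of the drop in the canal-maintenance pool: 0.34 × 27 = 9.18.
So the deviation gain is 27 − 9.18 = 17.82, and the fine must be at least 17.82 labor-hours to wipe it out.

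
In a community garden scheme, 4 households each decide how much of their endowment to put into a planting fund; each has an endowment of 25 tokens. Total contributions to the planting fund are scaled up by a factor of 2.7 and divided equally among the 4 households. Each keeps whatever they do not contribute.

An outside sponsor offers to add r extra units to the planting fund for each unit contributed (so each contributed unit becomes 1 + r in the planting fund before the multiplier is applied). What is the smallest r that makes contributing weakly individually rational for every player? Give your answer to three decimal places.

With matching at rate r, one contributed unit becomes (1 + r) in the planting fund and returns 2.7 × (1 + r) / 4 to the contributor.
Setting this equal to 1: 1 + r = 4/2.7 = 1.4815.
So the minimum matching rate is r = 1.4815 − 1 = 0.481.

0.481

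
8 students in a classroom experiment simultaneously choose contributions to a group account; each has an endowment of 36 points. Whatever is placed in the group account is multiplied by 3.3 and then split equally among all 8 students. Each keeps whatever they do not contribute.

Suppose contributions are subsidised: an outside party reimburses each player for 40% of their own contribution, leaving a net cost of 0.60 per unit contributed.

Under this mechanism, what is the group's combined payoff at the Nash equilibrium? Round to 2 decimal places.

With the mechanism, a contributed unit returns (3.3/8) / 0.60 = 0.6875 per unit of net cost — still below 1 — so contributing 0 remains dominant for every player.
At the Nash equilibrium no one contributes; group total payoff = 8 × 36 = 288.

288.00 points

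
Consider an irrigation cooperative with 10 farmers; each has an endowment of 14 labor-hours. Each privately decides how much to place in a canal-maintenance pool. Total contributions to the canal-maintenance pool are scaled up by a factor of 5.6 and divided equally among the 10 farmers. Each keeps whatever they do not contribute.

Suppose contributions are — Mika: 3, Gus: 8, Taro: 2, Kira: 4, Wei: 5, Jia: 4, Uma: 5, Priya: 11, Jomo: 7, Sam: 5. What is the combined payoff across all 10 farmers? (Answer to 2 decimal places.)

Total contributed: 3 + 8 + 2 + 4 + 5 + 4 + 5 + 11 + 7 + 5 = 54; total kept: 10 × 14 − 54 = 86.
The canal-maintenance pool pays out 5.6 × 54 = 302.40 in aggregate.
Group total = 86 + 302.40 = 388.40.

388.40 labor-hours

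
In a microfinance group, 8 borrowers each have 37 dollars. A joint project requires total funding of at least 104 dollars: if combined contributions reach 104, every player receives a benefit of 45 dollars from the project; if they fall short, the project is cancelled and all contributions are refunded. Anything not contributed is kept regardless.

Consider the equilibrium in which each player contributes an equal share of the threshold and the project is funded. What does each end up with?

Equal share of the threshold: 104/8 = 13.
At this profile no one gains by cutting their contribution: any cut drops the total below 104, the project is cancelled, contributions are refunded, and the deviator ends with 37, which is less than 37 − 13 + 45 = 69. Contributing more than 13 just wastes the excess. So contributing exactly 13 is a best response.
Each player's payoff: 37 − 13 + 45 = 69.

69 dollars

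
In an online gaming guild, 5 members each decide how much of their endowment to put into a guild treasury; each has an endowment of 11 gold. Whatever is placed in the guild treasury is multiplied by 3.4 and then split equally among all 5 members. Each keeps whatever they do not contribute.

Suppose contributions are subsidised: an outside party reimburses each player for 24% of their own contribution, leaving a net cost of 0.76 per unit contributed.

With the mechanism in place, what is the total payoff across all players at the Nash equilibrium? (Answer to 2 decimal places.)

55.00 gold

With the mechanism, a contributed unit returns (3.4/5) / 0.76 = 0.8947 per unit of net cost — still below 1 — so contributing 0 remains dominant for every player.
At the Nash equilibrium no one contributes; group total payoff = 5 × 11 = 55.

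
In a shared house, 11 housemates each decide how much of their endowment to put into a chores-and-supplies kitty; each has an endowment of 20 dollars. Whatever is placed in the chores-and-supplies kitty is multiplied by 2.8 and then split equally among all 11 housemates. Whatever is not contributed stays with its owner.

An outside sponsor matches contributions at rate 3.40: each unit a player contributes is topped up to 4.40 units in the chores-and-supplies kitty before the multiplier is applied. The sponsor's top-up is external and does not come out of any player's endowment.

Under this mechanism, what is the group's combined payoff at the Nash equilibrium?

2710.40 dollars

With the mechanism, a contributed unit returns 2.8 × 4.40 / 11 = 1.1200 per unit of net cost to the contributor — now above 1 — so contributing fully is weakly dominant for every player.
At the Nash equilibrium everyone contributes 20. Group total payoff = 2.8 × 4.40 × 220 = 2710.40.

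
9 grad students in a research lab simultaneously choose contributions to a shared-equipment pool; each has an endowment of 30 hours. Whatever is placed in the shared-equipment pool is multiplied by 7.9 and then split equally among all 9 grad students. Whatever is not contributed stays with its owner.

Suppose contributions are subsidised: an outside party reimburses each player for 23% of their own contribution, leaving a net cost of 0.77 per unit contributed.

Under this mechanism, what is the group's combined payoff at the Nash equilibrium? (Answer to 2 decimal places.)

With the mechanism, a contributed unit returns (7.9/9) / 0.77 = 1.1400 per unit of net cost to the contributor — now above 1 — so contributing fully is weakly dominant for every player.
At the Nash equilibrium everyone contributes 30. Group total payoff = 9 × (30 × 0.23 + 7.9 × 30) = 2195.10.

2195.10 hours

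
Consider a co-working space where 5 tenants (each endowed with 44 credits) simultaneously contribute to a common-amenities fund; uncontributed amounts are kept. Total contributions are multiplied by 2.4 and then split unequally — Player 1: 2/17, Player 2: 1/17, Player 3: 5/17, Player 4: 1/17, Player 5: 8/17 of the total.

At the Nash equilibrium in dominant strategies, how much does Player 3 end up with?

For player j, contributing a unit is worthwhile iff 2.4 × (j's share) ≥ 1, i.e. iff j's share is at least 0.4167.
The only share above 0.4167 is Player 5's 8/17, contributing 44; the remaining 4 contribute 0. Total contributed: 44.
Player 3 keeps 44 and receives 2.4 × 44 × 5/17 = 31.06 from the common-amenities fund, for a payoff of 75.06.

75.06 credits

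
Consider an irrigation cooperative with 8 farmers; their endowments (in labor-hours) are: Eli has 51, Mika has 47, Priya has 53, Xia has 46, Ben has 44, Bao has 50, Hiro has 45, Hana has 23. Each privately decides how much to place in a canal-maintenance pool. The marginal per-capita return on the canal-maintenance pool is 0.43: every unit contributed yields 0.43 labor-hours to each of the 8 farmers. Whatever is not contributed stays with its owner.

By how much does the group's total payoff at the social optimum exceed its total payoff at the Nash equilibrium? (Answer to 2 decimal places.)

The private return per contributed unit is 0.43 < 1 for everyone, so the Nash equilibrium is zero contribution and the group total is Σ E_j = 51 + 47 + 53 + 46 + 44 + 50 + 45 + 23 = 359.
Each contributed unit returns 3.440 to the group, so the social optimum is full contribution by everyone: group total = 3.440 × 359 = 1234.96.
Efficiency loss = (3.440 − 1) × 359 = 875.96.

875.96 labor-hours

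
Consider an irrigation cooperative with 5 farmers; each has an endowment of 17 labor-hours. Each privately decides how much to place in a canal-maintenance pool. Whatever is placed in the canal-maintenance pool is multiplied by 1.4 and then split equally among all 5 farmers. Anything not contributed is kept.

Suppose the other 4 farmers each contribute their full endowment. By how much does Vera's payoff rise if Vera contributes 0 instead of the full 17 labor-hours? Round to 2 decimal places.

Switching from a contribution of 17 to 0 lets Vera keep an extra 17 labor-hours, but lowers the canal-maintenance pool by 17, which costs Vera their own share of that drop: 1.4/5 × 17 = 4.76.
Net gain = 17 − 4.76 = 12.24. The private return per contributed unit (0.2800) is below 1, so free-riding is indeed the best response regardless of what the others do.

12.24 labor-hours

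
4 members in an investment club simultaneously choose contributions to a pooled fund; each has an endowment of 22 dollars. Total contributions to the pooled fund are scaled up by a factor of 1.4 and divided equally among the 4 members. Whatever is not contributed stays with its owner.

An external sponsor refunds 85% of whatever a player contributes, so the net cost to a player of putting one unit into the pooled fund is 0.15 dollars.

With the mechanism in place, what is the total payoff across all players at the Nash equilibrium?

With the mechanism, a contributed unit returns (1.4/4) / 0.15 = 2.3333 per unit of net cost to the contributor — now above 1 — so contributing fully is weakly dominant for every player.
At the Nash equilibrium everyone contributes 22. Group total payoff = 4 × (22 × 0.85 + 1.4 × 22) = 198.00.

198.00 dollars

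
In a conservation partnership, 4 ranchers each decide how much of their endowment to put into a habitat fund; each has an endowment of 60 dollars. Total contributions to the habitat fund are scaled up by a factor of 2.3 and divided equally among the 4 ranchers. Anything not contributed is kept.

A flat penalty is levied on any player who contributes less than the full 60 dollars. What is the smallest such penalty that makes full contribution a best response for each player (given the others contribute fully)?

Given the others contribute fully, the best deviation is to contribute 0 (any partial contribution still incurs the fine and gives up units whose private return 0.5750 is below 1).
Deviating from 60 to 0 saves 60 dollars but forfeits the deviator's share of the drop in the habitat fund: 2.3/4 × 60 = 34.50.
So the deviation gain is 60 − 34.50 = 25.50, and the fine must be at least 25.50 dollars to wipe it out.

25.50 dollars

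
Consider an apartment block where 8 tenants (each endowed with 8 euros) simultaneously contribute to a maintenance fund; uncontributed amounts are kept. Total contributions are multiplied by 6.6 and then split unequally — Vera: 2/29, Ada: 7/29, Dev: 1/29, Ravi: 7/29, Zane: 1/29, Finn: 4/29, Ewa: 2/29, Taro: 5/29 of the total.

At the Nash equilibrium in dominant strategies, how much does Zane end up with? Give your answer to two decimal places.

Player j's private return per contributed unit is 6.6 × (j's share). Contributing is weakly dominant for j when that share is at least 1/6.6 = 0.1515, and contributing 0 is dominant otherwise.
Ada, Ravi and Taro are above the threshold, contributing 8 each; the remaining 5 contribute 0. Total contributed: 24.
Zane keeps 8 and receives 6.6 × 24 × 1/29 = 5.46 from the maintenance fund, for a payoff of 13.46.

13.46 euros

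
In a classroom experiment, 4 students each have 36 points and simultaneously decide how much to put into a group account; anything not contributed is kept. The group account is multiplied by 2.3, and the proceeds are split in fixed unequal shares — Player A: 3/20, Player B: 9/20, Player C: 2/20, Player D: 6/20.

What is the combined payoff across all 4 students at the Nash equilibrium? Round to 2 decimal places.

190.80 points

For player j, contributing a unit is worthwhile iff 2.3 × (j's share) ≥ 1, i.e. iff j's share is at least 0.4348.
The only share above 0.4348 is Player B's 9/20, contributing 36; the remaining 3 contribute 0. Total contributed: 36.
The group account pays out 2.3 × 36 = 82.80 in total (split across the unequal shares, but the aggregate is all that matters for the group sum).
The 3 free-riders keep 36 each, adding 108. Group total = 108 + 82.80 = 190.80.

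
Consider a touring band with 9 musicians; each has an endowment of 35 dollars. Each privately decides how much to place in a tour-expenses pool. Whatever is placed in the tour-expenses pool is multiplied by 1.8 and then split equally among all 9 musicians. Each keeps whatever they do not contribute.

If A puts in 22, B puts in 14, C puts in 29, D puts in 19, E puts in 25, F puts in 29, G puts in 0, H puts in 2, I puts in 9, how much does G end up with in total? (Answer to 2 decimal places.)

Total contributed: 22 + 14 + 29 + 19 + 25 + 29 + 0 + 2 + 9 = 149.
Each receives 1.8 × 149 / 9 = 29.80 from the tour-expenses pool.
G keeps 35 − 0 = 35, so G's payoff is 35 + 29.80 = 64.80.

64.80 dollars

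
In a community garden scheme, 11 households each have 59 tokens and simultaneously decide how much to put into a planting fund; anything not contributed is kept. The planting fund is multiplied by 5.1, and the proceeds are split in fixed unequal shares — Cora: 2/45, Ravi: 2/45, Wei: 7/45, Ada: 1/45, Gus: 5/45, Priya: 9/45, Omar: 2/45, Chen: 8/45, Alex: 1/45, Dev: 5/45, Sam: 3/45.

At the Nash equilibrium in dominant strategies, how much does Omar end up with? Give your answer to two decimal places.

72.37 tokens

For player j, contributing a unit is worthwhile iff 5.1 × (j's share) ≥ 1, i.e. iff j's share is at least 0.1961.
Priya alone (share 9/45) is above the threshold, contributing 59; the remaining 10 contribute 0. Total contributed: 59.
Omar keeps 59 and receives 5.1 × 59 × 2/45 = 13.37 from the planting fund, for a payoff of 72.37.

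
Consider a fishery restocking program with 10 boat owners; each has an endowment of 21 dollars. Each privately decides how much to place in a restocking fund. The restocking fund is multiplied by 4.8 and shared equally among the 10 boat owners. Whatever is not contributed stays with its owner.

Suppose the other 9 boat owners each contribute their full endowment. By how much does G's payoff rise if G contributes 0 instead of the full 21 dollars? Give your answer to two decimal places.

10.92 dollars

Switching from a contribution of 21 to 0 lets G keep an extra 21 dollars, but lowers the restocking fund by 21, which costs G their own share of that drop: 4.8/10 × 21 = 10.08.
Net gain = 21 − 10.08 = 10.92. The private return per contributed unit (0.4800) is below 1, so free-riding is indeed the best response regardless of what the others do.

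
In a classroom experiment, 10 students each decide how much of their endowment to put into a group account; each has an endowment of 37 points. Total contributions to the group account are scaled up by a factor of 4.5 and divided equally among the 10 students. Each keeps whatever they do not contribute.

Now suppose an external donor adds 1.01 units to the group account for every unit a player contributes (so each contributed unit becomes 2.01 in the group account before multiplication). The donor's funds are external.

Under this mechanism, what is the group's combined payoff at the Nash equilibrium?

370.00 points

With the mechanism, a contributed unit returns 4.5 × 2.01 / 10 = 0.9045 per unit of net cost — still below 1 — so contributing 0 remains dominant for every player.
At the Nash equilibrium no one contributes; group total payoff = 10 × 37 = 370.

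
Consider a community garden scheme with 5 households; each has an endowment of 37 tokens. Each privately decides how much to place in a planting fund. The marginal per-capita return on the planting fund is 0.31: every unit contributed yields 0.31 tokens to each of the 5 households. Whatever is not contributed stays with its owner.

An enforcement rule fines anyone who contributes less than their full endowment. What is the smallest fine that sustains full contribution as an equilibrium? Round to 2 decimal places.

Given the others contribute fully, the best deviation is to contribute 0 (any partial contribution still incurs the fine and gives up units whose private return 0.31 is below 1).
Deviating from 37 to 0 saves 37 tokens but forfeits the deviator's share of the drop in the planting fund: 0.31 × 37 = 11.47.
So the deviation gain is 37 − 11.47 = 25.53, and the fine must be at least 25.53 tokens to wipe it out.

25.53 tokens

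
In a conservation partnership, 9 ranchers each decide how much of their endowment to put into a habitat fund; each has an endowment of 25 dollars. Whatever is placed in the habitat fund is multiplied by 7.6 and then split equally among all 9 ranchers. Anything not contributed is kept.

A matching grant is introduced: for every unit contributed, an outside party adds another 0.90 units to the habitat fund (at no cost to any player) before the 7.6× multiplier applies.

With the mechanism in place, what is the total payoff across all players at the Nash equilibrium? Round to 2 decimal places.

With the mechanism, a contributed unit returns 7.6 × 1.90 / 9 = 1.6044 per unit of net cost to the contributor — now above 1 — so contributing fully is weakly dominant for every player.
At the Nash equilibrium everyone contributes 25. Group total payoff = 7.6 × 1.90 × 225 = 3249.00.

3249.00 dollars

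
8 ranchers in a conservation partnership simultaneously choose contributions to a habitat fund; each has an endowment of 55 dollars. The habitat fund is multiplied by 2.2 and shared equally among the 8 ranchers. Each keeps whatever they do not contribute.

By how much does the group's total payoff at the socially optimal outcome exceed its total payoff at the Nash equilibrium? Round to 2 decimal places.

528.00 dollars

Each contributed unit returns 2.2/8 = 0.2750 to its contributor — below 1 — so contributing 0 is dominant for every player. At the Nash equilibrium everyone keeps their 55, and the group total is 8 × 55 = 440.
Each contributed unit returns 2.200 to the group as a whole (0.2750 to each of 8 players), which exceeds 1, so the social optimum is full contribution: group total = 2.200 × 440 = 968.00.
Efficiency loss = 968.00 − 440 = 528.00.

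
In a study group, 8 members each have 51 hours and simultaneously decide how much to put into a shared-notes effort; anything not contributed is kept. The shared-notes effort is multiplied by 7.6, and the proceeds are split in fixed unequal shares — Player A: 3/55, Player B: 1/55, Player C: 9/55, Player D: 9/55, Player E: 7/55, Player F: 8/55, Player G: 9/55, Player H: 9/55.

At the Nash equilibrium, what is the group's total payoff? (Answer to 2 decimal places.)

2091.00 hours

A player with share s gets back 7.6·s per unit contributed, so full contribution is dominant for anyone with s > 1/7.6 = 0.1316 and zero contribution is dominant for anyone below.
Player C, Player D, Player F, Player G and Player H are above the threshold, contributing 51 each; the remaining 3 contribute 0. Total contributed: 255.
The shared-notes effort pays out 7.6 × 255 = 1938.00 in total (split across the unequal shares, but the aggregate is all that matters for the group sum).
The 3 free-riders keep 51 each, adding 153. Group total = 153 + 1938.00 = 2091.00.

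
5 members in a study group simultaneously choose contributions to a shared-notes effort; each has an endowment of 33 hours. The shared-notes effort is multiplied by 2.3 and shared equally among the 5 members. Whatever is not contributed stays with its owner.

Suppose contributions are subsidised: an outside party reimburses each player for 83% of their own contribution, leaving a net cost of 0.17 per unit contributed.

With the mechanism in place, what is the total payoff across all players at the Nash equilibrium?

Under the mechanism each unit contributed yields (2.3/5) / 0.17 = 2.7059 back to its contributor per unit of net cost, which exceeds 1, making full contribution the dominant choice for everyone.
At the Nash equilibrium everyone contributes 33. Group total payoff = 5 × (33 × 0.83 + 2.3 × 33) = 516.45.

516.45 hours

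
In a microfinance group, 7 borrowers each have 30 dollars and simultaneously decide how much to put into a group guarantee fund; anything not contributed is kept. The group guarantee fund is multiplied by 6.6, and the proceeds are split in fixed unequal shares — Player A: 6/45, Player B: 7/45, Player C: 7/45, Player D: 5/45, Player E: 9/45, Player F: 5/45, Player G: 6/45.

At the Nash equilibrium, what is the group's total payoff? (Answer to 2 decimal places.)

714.00 dollars

A player with share s gets back 6.6·s per unit contributed, so full contribution is dominant for anyone with s > 1/6.6 = 0.1515 and zero contribution is dominant for anyone below.
The shares above 0.1515 belong to Player B, Player C and Player E, contributing 30 each; the remaining 4 contribute 0. Total contributed: 90.
The group guarantee fund pays out 6.6 × 90 = 594.00 in total (split across the unequal shares, but the aggregate is all that matters for the group sum).
The 4 free-riders keep 30 each, adding 120. Group total = 120 + 594.00 = 714.00.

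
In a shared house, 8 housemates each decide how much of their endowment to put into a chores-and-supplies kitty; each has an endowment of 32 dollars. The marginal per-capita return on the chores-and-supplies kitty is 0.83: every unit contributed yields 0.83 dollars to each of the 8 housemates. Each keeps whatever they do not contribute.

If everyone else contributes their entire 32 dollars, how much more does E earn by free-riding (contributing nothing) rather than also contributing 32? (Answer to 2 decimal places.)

5.44 dollars

Switching from a contribution of 32 to 0 lets E keep an extra 32 dollars, but lowers the chores-and-supplies kitty by 32, which costs E their own share of that drop: 0.83 × 32 = 26.56.
Net gain = 32 − 26.56 = 5.44. The private return per contributed unit (0.83) is below 1, so free-riding is indeed the best response regardless of what the others do.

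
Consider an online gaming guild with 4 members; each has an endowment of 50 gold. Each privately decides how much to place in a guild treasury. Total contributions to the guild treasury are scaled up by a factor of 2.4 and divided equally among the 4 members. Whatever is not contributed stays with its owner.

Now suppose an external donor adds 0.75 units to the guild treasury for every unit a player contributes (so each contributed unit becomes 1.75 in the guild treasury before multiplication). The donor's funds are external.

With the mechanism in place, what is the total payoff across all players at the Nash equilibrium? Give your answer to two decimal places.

840.00 gold

The effective private return per unit is now 2.4 × 1.75 / 4 = 1.0500 > 1, so every player's dominant strategy flips to full contribution.
So the Nash equilibrium is full contribution by all 4; the group earns 2.4 × 1.75 × 200 = 840.00.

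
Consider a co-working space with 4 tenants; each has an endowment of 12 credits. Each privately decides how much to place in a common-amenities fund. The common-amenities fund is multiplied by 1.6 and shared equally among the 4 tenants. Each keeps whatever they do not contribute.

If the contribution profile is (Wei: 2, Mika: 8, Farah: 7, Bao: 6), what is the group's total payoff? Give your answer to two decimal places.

61.80 credits

Total contributed: 2 + 8 + 7 + 6 = 23; total kept: 4 × 12 − 23 = 25.
The common-amenities fund pays out 1.6 × 23 = 36.80 in aggregate.
Group total = 25 + 36.80 = 61.80.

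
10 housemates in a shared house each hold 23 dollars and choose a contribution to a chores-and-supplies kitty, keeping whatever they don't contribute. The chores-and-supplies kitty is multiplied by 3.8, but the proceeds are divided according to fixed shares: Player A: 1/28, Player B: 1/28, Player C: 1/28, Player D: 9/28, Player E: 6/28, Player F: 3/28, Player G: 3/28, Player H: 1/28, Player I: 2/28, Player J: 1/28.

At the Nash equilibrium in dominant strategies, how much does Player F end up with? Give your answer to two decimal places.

For player j, contributing a unit is worthwhile iff 3.8 × (j's share) ≥ 1, i.e. iff j's share is at least 0.2632.
Player D alone (share 9/28) is above the threshold, contributing 23; the remaining 9 contribute 0. Total contributed: 23.
Player F keeps 23 and receives 3.8 × 23 × 3/28 = 9.36 from the chores-and-supplies kitty, for a payoff of 32.36.

32.36 dollars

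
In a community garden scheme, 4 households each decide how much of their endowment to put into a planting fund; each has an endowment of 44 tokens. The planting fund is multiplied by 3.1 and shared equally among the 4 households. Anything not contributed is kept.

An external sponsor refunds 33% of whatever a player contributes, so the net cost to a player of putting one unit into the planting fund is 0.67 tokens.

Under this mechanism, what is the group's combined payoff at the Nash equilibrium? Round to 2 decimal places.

Under the mechanism each unit contributed yields (3.1/4) / 0.67 = 1.1567 back to its contributor per unit of net cost, which exceeds 1, making full contribution the dominant choice for everyone.
So the Nash equilibrium is full contribution by all 4; the group earns 4 × (44 × 0.33 + 3.1 × 44) = 603.68.

603.68 tokens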